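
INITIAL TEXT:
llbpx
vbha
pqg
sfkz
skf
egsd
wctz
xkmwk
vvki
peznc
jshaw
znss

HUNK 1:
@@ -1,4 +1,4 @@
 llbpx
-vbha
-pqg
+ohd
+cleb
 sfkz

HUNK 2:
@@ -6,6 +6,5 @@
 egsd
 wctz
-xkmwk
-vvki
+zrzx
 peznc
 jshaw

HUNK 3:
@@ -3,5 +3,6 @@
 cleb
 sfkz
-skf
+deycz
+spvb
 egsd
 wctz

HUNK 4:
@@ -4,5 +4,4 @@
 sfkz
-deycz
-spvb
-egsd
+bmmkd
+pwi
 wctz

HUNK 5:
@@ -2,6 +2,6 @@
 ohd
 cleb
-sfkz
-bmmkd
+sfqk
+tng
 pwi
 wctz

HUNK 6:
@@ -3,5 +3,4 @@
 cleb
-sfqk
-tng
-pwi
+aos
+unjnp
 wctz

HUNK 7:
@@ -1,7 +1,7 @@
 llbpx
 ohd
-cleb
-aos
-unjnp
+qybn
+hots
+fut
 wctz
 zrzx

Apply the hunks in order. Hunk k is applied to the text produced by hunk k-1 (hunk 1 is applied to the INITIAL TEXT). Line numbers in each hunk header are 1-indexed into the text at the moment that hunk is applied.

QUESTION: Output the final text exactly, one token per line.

Hunk 1: at line 1 remove [vbha,pqg] add [ohd,cleb] -> 12 lines: llbpx ohd cleb sfkz skf egsd wctz xkmwk vvki peznc jshaw znss
Hunk 2: at line 6 remove [xkmwk,vvki] add [zrzx] -> 11 lines: llbpx ohd cleb sfkz skf egsd wctz zrzx peznc jshaw znss
Hunk 3: at line 3 remove [skf] add [deycz,spvb] -> 12 lines: llbpx ohd cleb sfkz deycz spvb egsd wctz zrzx peznc jshaw znss
Hunk 4: at line 4 remove [deycz,spvb,egsd] add [bmmkd,pwi] -> 11 lines: llbpx ohd cleb sfkz bmmkd pwi wctz zrzx peznc jshaw znss
Hunk 5: at line 2 remove [sfkz,bmmkd] add [sfqk,tng] -> 11 lines: llbpx ohd cleb sfqk tng pwi wctz zrzx peznc jshaw znss
Hunk 6: at line 3 remove [sfqk,tng,pwi] add [aos,unjnp] -> 10 lines: llbpx ohd cleb aos unjnp wctz zrzx peznc jshaw znss
Hunk 7: at line 1 remove [cleb,aos,unjnp] add [qybn,hots,fut] -> 10 lines: llbpx ohd qybn hots fut wctz zrzx peznc jshaw znss

Answer: llbpx
ohd
qybn
hots
fut
wctz
zrzx
peznc
jshaw
znss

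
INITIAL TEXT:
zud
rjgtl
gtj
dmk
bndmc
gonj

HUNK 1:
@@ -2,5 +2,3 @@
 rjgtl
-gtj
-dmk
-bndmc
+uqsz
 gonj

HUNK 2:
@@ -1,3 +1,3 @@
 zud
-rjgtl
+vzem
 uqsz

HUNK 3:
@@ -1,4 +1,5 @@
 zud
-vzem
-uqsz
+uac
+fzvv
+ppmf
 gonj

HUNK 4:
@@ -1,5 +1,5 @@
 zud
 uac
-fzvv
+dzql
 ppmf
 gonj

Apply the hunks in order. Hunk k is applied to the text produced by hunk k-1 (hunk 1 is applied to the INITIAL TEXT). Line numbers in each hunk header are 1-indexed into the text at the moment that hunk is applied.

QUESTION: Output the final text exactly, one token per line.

Answer: zud
uac
dzql
ppmf
gonj

Derivation:
Hunk 1: at line 2 remove [gtj,dmk,bndmc] add [uqsz] -> 4 lines: zud rjgtl uqsz gonj
Hunk 2: at line 1 remove [rjgtl] add [vzem] -> 4 lines: zud vzem uqsz gonj
Hunk 3: at line 1 remove [vzem,uqsz] add [uac,fzvv,ppmf] -> 5 lines: zud uac fzvv ppmf gonj
Hunk 4: at line 1 remove [fzvv] add [dzql] -> 5 lines: zud uac dzql ppmf gonj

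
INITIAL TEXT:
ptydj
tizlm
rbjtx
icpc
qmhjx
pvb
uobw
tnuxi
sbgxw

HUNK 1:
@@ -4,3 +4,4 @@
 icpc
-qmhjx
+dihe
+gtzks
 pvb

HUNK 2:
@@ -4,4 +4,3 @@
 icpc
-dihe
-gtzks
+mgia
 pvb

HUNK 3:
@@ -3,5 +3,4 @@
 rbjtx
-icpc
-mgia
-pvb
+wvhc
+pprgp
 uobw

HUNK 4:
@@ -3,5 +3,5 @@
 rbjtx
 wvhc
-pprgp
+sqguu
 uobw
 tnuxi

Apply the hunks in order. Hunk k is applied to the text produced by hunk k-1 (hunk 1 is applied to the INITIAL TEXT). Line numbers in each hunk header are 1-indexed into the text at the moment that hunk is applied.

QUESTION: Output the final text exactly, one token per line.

Answer: ptydj
tizlm
rbjtx
wvhc
sqguu
uobw
tnuxi
sbgxw

Derivation:
Hunk 1: at line 4 remove [qmhjx] add [dihe,gtzks] -> 10 lines: ptydj tizlm rbjtx icpc dihe gtzks pvb uobw tnuxi sbgxw
Hunk 2: at line 4 remove [dihe,gtzks] add [mgia] -> 9 lines: ptydj tizlm rbjtx icpc mgia pvb uobw tnuxi sbgxw
Hunk 3: at line 3 remove [icpc,mgia,pvb] add [wvhc,pprgp] -> 8 lines: ptydj tizlm rbjtx wvhc pprgp uobw tnuxi sbgxw
Hunk 4: at line 3 remove [pprgp] add [sqguu] -> 8 lines: ptydj tizlm rbjtx wvhc sqguu uobw tnuxi sbgxw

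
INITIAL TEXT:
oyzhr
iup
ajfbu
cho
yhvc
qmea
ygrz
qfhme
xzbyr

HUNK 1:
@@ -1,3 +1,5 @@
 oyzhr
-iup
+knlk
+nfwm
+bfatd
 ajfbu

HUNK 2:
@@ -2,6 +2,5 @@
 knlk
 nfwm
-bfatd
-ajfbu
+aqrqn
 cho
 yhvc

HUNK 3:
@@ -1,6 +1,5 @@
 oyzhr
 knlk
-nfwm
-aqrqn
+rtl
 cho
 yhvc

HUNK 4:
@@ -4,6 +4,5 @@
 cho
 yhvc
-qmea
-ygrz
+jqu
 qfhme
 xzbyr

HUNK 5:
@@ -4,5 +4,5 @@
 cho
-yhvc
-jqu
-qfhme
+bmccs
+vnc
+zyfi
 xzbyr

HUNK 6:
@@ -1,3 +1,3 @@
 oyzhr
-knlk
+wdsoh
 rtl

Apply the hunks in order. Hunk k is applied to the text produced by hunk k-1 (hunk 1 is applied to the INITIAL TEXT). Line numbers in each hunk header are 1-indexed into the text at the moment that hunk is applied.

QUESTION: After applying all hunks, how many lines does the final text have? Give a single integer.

Answer: 8

Derivation:
Hunk 1: at line 1 remove [iup] add [knlk,nfwm,bfatd] -> 11 lines: oyzhr knlk nfwm bfatd ajfbu cho yhvc qmea ygrz qfhme xzbyr
Hunk 2: at line 2 remove [bfatd,ajfbu] add [aqrqn] -> 10 lines: oyzhr knlk nfwm aqrqn cho yhvc qmea ygrz qfhme xzbyr
Hunk 3: at line 1 remove [nfwm,aqrqn] add [rtl] -> 9 lines: oyzhr knlk rtl cho yhvc qmea ygrz qfhme xzbyr
Hunk 4: at line 4 remove [qmea,ygrz] add [jqu] -> 8 lines: oyzhr knlk rtl cho yhvc jqu qfhme xzbyr
Hunk 5: at line 4 remove [yhvc,jqu,qfhme] add [bmccs,vnc,zyfi] -> 8 lines: oyzhr knlk rtl cho bmccs vnc zyfi xzbyr
Hunk 6: at line 1 remove [knlk] add [wdsoh] -> 8 lines: oyzhr wdsoh rtl cho bmccs vnc zyfi xzbyr
Final line count: 8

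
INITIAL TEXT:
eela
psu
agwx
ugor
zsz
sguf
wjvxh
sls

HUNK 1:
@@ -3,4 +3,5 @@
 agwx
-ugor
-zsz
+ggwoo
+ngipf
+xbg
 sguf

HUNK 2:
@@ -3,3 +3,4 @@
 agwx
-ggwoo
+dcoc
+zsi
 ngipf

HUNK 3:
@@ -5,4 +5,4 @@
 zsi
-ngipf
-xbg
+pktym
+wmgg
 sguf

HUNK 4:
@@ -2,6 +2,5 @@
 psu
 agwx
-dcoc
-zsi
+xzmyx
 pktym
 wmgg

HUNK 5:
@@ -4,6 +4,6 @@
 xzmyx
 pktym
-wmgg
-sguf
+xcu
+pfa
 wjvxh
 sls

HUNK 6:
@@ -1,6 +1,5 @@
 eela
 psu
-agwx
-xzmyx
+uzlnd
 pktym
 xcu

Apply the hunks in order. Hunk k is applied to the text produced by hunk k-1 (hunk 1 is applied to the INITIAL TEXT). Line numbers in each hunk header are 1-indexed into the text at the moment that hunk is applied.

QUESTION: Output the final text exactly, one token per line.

Answer: eela
psu
uzlnd
pktym
xcu
pfa
wjvxh
sls

Derivation:
Hunk 1: at line 3 remove [ugor,zsz] add [ggwoo,ngipf,xbg] -> 9 lines: eela psu agwx ggwoo ngipf xbg sguf wjvxh sls
Hunk 2: at line 3 remove [ggwoo] add [dcoc,zsi] -> 10 lines: eela psu agwx dcoc zsi ngipf xbg sguf wjvxh sls
Hunk 3: at line 5 remove [ngipf,xbg] add [pktym,wmgg] -> 10 lines: eela psu agwx dcoc zsi pktym wmgg sguf wjvxh sls
Hunk 4: at line 2 remove [dcoc,zsi] add [xzmyx] -> 9 lines: eela psu agwx xzmyx pktym wmgg sguf wjvxh sls
Hunk 5: at line 4 remove [wmgg,sguf] add [xcu,pfa] -> 9 lines: eela psu agwx xzmyx pktym xcu pfa wjvxh sls
Hunk 6: at line 1 remove [agwx,xzmyx] add [uzlnd] -> 8 lines: eela psu uzlnd pktym xcu pfa wjvxh sls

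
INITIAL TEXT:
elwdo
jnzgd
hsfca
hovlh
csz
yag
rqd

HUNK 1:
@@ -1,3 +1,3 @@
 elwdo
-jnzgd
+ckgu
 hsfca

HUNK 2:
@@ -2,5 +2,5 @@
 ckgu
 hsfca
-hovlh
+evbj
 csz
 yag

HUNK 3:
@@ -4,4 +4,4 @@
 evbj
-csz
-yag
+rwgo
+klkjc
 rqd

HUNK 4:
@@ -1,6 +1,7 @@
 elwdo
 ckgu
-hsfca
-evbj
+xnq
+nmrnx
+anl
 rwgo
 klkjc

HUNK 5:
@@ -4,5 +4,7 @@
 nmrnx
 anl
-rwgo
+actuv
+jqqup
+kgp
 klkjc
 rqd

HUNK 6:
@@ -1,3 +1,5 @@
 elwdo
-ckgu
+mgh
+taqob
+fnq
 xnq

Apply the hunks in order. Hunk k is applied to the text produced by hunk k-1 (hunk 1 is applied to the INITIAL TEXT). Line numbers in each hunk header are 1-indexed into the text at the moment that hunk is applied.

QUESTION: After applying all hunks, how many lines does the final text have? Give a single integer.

Hunk 1: at line 1 remove [jnzgd] add [ckgu] -> 7 lines: elwdo ckgu hsfca hovlh csz yag rqd
Hunk 2: at line 2 remove [hovlh] add [evbj] -> 7 lines: elwdo ckgu hsfca evbj csz yag rqd
Hunk 3: at line 4 remove [csz,yag] add [rwgo,klkjc] -> 7 lines: elwdo ckgu hsfca evbj rwgo klkjc rqd
Hunk 4: at line 1 remove [hsfca,evbj] add [xnq,nmrnx,anl] -> 8 lines: elwdo ckgu xnq nmrnx anl rwgo klkjc rqd
Hunk 5: at line 4 remove [rwgo] add [actuv,jqqup,kgp] -> 10 lines: elwdo ckgu xnq nmrnx anl actuv jqqup kgp klkjc rqd
Hunk 6: at line 1 remove [ckgu] add [mgh,taqob,fnq] -> 12 lines: elwdo mgh taqob fnq xnq nmrnx anl actuv jqqup kgp klkjc rqd
Final line count: 12

Answer: 12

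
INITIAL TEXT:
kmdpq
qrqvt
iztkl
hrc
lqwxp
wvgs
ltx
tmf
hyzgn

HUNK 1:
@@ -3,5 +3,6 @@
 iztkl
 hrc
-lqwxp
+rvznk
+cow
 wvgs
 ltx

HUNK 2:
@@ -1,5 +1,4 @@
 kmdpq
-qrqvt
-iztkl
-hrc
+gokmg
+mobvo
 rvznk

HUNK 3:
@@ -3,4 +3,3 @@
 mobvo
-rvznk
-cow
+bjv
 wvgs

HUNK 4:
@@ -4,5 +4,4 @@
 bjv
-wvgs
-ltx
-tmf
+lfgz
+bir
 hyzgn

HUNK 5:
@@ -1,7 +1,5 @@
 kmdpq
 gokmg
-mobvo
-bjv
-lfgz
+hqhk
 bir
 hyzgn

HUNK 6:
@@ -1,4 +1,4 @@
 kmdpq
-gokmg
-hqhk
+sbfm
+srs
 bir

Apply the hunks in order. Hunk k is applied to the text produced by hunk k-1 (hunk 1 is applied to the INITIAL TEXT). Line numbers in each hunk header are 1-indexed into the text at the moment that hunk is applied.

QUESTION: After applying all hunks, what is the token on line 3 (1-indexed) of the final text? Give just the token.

Answer: srs

Derivation:
Hunk 1: at line 3 remove [lqwxp] add [rvznk,cow] -> 10 lines: kmdpq qrqvt iztkl hrc rvznk cow wvgs ltx tmf hyzgn
Hunk 2: at line 1 remove [qrqvt,iztkl,hrc] add [gokmg,mobvo] -> 9 lines: kmdpq gokmg mobvo rvznk cow wvgs ltx tmf hyzgn
Hunk 3: at line 3 remove [rvznk,cow] add [bjv] -> 8 lines: kmdpq gokmg mobvo bjv wvgs ltx tmf hyzgn
Hunk 4: at line 4 remove [wvgs,ltx,tmf] add [lfgz,bir] -> 7 lines: kmdpq gokmg mobvo bjv lfgz bir hyzgn
Hunk 5: at line 1 remove [mobvo,bjv,lfgz] add [hqhk] -> 5 lines: kmdpq gokmg hqhk bir hyzgn
Hunk 6: at line 1 remove [gokmg,hqhk] add [sbfm,srs] -> 5 lines: kmdpq sbfm srs bir hyzgn
Final line 3: srs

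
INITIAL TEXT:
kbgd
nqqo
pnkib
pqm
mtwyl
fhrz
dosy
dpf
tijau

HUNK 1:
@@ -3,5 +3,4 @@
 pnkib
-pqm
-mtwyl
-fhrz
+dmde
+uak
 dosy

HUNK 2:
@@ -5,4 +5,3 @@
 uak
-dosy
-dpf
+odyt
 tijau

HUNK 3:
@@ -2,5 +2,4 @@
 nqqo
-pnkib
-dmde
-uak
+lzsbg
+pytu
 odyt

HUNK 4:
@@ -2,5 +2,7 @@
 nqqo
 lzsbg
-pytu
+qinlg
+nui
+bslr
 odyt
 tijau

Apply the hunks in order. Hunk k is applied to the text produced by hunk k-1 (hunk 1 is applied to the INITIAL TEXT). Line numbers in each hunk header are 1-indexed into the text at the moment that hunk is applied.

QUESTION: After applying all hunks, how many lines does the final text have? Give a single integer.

Hunk 1: at line 3 remove [pqm,mtwyl,fhrz] add [dmde,uak] -> 8 lines: kbgd nqqo pnkib dmde uak dosy dpf tijau
Hunk 2: at line 5 remove [dosy,dpf] add [odyt] -> 7 lines: kbgd nqqo pnkib dmde uak odyt tijau
Hunk 3: at line 2 remove [pnkib,dmde,uak] add [lzsbg,pytu] -> 6 lines: kbgd nqqo lzsbg pytu odyt tijau
Hunk 4: at line 2 remove [pytu] add [qinlg,nui,bslr] -> 8 lines: kbgd nqqo lzsbg qinlg nui bslr odyt tijau
Final line count: 8

Answer: 8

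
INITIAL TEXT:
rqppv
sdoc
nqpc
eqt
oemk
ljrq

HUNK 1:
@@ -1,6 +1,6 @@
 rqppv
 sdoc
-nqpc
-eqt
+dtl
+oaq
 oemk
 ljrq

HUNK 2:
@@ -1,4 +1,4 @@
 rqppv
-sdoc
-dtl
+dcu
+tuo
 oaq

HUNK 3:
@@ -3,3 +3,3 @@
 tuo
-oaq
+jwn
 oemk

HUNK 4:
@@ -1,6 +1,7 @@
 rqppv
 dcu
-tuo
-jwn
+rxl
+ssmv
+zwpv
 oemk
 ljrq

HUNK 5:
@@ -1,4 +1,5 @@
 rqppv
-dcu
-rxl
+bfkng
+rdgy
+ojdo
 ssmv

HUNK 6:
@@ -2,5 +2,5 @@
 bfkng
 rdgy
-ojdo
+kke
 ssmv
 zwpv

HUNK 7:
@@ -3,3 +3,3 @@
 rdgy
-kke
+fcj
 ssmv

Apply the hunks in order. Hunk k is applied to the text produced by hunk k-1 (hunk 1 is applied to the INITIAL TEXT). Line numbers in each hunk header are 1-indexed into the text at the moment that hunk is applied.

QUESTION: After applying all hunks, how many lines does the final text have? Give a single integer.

Hunk 1: at line 1 remove [nqpc,eqt] add [dtl,oaq] -> 6 lines: rqppv sdoc dtl oaq oemk ljrq
Hunk 2: at line 1 remove [sdoc,dtl] add [dcu,tuo] -> 6 lines: rqppv dcu tuo oaq oemk ljrq
Hunk 3: at line 3 remove [oaq] add [jwn] -> 6 lines: rqppv dcu tuo jwn oemk ljrq
Hunk 4: at line 1 remove [tuo,jwn] add [rxl,ssmv,zwpv] -> 7 lines: rqppv dcu rxl ssmv zwpv oemk ljrq
Hunk 5: at line 1 remove [dcu,rxl] add [bfkng,rdgy,ojdo] -> 8 lines: rqppv bfkng rdgy ojdo ssmv zwpv oemk ljrq
Hunk 6: at line 2 remove [ojdo] add [kke] -> 8 lines: rqppv bfkng rdgy kke ssmv zwpv oemk ljrq
Hunk 7: at line 3 remove [kke] add [fcj] -> 8 lines: rqppv bfkng rdgy fcj ssmv zwpv oemk ljrq
Final line count: 8

Answer: 8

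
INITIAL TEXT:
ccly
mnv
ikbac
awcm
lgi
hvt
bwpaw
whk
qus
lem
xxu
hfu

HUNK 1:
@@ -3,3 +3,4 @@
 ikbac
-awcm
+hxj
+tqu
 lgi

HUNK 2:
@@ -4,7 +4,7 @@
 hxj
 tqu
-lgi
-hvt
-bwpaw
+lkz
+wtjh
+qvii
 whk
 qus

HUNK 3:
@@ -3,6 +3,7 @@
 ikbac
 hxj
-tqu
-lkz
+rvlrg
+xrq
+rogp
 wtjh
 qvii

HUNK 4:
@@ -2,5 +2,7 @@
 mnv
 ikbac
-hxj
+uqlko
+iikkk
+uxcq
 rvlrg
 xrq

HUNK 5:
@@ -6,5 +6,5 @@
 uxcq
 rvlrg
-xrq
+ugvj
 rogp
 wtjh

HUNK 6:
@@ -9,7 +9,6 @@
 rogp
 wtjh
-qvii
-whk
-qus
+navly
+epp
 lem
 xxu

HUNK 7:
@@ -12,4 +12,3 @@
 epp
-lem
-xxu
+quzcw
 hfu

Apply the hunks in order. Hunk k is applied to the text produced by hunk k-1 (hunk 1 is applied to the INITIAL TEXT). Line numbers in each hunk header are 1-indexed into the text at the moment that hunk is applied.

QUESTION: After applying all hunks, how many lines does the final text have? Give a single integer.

Answer: 14

Derivation:
Hunk 1: at line 3 remove [awcm] add [hxj,tqu] -> 13 lines: ccly mnv ikbac hxj tqu lgi hvt bwpaw whk qus lem xxu hfu
Hunk 2: at line 4 remove [lgi,hvt,bwpaw] add [lkz,wtjh,qvii] -> 13 lines: ccly mnv ikbac hxj tqu lkz wtjh qvii whk qus lem xxu hfu
Hunk 3: at line 3 remove [tqu,lkz] add [rvlrg,xrq,rogp] -> 14 lines: ccly mnv ikbac hxj rvlrg xrq rogp wtjh qvii whk qus lem xxu hfu
Hunk 4: at line 2 remove [hxj] add [uqlko,iikkk,uxcq] -> 16 lines: ccly mnv ikbac uqlko iikkk uxcq rvlrg xrq rogp wtjh qvii whk qus lem xxu hfu
Hunk 5: at line 6 remove [xrq] add [ugvj] -> 16 lines: ccly mnv ikbac uqlko iikkk uxcq rvlrg ugvj rogp wtjh qvii whk qus lem xxu hfu
Hunk 6: at line 9 remove [qvii,whk,qus] add [navly,epp] -> 15 lines: ccly mnv ikbac uqlko iikkk uxcq rvlrg ugvj rogp wtjh navly epp lem xxu hfu
Hunk 7: at line 12 remove [lem,xxu] add [quzcw] -> 14 lines: ccly mnv ikbac uqlko iikkk uxcq rvlrg ugvj rogp wtjh navly epp quzcw hfu
Final line count: 14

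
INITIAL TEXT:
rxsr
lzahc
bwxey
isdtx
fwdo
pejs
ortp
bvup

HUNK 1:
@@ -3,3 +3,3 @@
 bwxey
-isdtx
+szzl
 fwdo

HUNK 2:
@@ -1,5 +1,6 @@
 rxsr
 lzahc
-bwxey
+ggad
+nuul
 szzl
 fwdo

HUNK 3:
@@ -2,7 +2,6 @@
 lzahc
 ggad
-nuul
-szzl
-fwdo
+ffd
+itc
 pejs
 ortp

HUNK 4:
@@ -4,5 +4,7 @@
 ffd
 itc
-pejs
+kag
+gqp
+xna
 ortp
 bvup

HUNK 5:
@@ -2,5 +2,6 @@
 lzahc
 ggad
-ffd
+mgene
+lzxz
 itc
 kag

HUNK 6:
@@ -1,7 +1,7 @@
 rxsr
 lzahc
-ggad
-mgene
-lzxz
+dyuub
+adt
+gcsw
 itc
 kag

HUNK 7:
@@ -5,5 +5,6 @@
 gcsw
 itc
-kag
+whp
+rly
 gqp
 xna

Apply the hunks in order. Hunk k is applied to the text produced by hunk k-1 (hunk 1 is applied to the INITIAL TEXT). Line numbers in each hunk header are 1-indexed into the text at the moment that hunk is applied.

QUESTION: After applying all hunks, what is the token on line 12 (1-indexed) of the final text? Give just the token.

Answer: bvup

Derivation:
Hunk 1: at line 3 remove [isdtx] add [szzl] -> 8 lines: rxsr lzahc bwxey szzl fwdo pejs ortp bvup
Hunk 2: at line 1 remove [bwxey] add [ggad,nuul] -> 9 lines: rxsr lzahc ggad nuul szzl fwdo pejs ortp bvup
Hunk 3: at line 2 remove [nuul,szzl,fwdo] add [ffd,itc] -> 8 lines: rxsr lzahc ggad ffd itc pejs ortp bvup
Hunk 4: at line 4 remove [pejs] add [kag,gqp,xna] -> 10 lines: rxsr lzahc ggad ffd itc kag gqp xna ortp bvup
Hunk 5: at line 2 remove [ffd] add [mgene,lzxz] -> 11 lines: rxsr lzahc ggad mgene lzxz itc kag gqp xna ortp bvup
Hunk 6: at line 1 remove [ggad,mgene,lzxz] add [dyuub,adt,gcsw] -> 11 lines: rxsr lzahc dyuub adt gcsw itc kag gqp xna ortp bvup
Hunk 7: at line 5 remove [kag] add [whp,rly] -> 12 lines: rxsr lzahc dyuub adt gcsw itc whp rly gqp xna ortp bvup
Final line 12: bvup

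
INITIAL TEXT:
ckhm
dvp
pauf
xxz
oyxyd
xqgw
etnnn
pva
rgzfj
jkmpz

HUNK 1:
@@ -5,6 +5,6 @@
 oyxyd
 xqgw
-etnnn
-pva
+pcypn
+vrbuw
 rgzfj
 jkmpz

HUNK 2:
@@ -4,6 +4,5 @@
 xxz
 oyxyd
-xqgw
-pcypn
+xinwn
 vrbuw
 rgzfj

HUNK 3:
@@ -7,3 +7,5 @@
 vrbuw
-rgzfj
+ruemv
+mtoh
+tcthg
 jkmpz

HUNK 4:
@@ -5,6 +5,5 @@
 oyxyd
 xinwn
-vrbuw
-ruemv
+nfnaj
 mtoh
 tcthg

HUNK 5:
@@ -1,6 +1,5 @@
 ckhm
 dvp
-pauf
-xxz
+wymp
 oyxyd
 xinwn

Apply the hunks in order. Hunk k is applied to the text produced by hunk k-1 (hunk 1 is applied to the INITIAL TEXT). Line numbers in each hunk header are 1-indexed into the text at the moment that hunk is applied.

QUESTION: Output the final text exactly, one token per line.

Answer: ckhm
dvp
wymp
oyxyd
xinwn
nfnaj
mtoh
tcthg
jkmpz

Derivation:
Hunk 1: at line 5 remove [etnnn,pva] add [pcypn,vrbuw] -> 10 lines: ckhm dvp pauf xxz oyxyd xqgw pcypn vrbuw rgzfj jkmpz
Hunk 2: at line 4 remove [xqgw,pcypn] add [xinwn] -> 9 lines: ckhm dvp pauf xxz oyxyd xinwn vrbuw rgzfj jkmpz
Hunk 3: at line 7 remove [rgzfj] add [ruemv,mtoh,tcthg] -> 11 lines: ckhm dvp pauf xxz oyxyd xinwn vrbuw ruemv mtoh tcthg jkmpz
Hunk 4: at line 5 remove [vrbuw,ruemv] add [nfnaj] -> 10 lines: ckhm dvp pauf xxz oyxyd xinwn nfnaj mtoh tcthg jkmpz
Hunk 5: at line 1 remove [pauf,xxz] add [wymp] -> 9 lines: ckhm dvp wymp oyxyd xinwn nfnaj mtoh tcthg jkmpz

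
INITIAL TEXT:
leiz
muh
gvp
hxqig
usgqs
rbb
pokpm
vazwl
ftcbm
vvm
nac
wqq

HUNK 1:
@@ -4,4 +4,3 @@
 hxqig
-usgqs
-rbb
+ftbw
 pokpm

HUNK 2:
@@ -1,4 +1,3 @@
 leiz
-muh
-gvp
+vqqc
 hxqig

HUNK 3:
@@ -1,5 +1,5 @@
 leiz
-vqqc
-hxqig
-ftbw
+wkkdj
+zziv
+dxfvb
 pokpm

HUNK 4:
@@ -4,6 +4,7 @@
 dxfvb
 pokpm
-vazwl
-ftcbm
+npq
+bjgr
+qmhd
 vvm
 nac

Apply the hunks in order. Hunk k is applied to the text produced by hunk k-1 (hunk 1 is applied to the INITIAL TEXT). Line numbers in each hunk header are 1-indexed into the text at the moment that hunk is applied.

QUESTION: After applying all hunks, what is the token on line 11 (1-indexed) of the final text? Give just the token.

Answer: wqq

Derivation:
Hunk 1: at line 4 remove [usgqs,rbb] add [ftbw] -> 11 lines: leiz muh gvp hxqig ftbw pokpm vazwl ftcbm vvm nac wqq
Hunk 2: at line 1 remove [muh,gvp] add [vqqc] -> 10 lines: leiz vqqc hxqig ftbw pokpm vazwl ftcbm vvm nac wqq
Hunk 3: at line 1 remove [vqqc,hxqig,ftbw] add [wkkdj,zziv,dxfvb] -> 10 lines: leiz wkkdj zziv dxfvb pokpm vazwl ftcbm vvm nac wqq
Hunk 4: at line 4 remove [vazwl,ftcbm] add [npq,bjgr,qmhd] -> 11 lines: leiz wkkdj zziv dxfvb pokpm npq bjgr qmhd vvm nac wqq
Final line 11: wqq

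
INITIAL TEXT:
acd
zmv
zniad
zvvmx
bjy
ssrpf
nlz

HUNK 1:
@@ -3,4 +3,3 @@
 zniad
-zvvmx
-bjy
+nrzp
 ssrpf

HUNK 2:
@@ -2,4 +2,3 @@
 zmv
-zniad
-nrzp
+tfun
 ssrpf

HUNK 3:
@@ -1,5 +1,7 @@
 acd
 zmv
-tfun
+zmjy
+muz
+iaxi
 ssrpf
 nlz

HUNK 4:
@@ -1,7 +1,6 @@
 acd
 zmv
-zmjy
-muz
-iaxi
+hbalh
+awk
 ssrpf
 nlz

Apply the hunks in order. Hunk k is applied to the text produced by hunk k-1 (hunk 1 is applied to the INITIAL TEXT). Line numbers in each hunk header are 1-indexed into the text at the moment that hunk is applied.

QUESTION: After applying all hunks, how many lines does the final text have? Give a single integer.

Hunk 1: at line 3 remove [zvvmx,bjy] add [nrzp] -> 6 lines: acd zmv zniad nrzp ssrpf nlz
Hunk 2: at line 2 remove [zniad,nrzp] add [tfun] -> 5 lines: acd zmv tfun ssrpf nlz
Hunk 3: at line 1 remove [tfun] add [zmjy,muz,iaxi] -> 7 lines: acd zmv zmjy muz iaxi ssrpf nlz
Hunk 4: at line 1 remove [zmjy,muz,iaxi] add [hbalh,awk] -> 6 lines: acd zmv hbalh awk ssrpf nlz
Final line count: 6

Answer: 6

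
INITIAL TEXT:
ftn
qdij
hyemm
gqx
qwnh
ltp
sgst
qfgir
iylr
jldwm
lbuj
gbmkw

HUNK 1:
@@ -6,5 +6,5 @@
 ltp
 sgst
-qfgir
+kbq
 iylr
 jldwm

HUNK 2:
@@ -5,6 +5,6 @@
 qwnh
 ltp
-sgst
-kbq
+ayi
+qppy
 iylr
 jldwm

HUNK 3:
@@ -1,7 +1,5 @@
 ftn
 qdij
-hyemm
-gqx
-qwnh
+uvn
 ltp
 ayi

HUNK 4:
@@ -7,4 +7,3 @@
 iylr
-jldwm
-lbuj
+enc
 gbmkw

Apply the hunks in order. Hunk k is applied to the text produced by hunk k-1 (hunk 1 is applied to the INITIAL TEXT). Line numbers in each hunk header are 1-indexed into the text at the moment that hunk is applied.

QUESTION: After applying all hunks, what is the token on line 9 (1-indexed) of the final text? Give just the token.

Answer: gbmkw

Derivation:
Hunk 1: at line 6 remove [qfgir] add [kbq] -> 12 lines: ftn qdij hyemm gqx qwnh ltp sgst kbq iylr jldwm lbuj gbmkw
Hunk 2: at line 5 remove [sgst,kbq] add [ayi,qppy] -> 12 lines: ftn qdij hyemm gqx qwnh ltp ayi qppy iylr jldwm lbuj gbmkw
Hunk 3: at line 1 remove [hyemm,gqx,qwnh] add [uvn] -> 10 lines: ftn qdij uvn ltp ayi qppy iylr jldwm lbuj gbmkw
Hunk 4: at line 7 remove [jldwm,lbuj] add [enc] -> 9 lines: ftn qdij uvn ltp ayi qppy iylr enc gbmkw
Final line 9: gbmkw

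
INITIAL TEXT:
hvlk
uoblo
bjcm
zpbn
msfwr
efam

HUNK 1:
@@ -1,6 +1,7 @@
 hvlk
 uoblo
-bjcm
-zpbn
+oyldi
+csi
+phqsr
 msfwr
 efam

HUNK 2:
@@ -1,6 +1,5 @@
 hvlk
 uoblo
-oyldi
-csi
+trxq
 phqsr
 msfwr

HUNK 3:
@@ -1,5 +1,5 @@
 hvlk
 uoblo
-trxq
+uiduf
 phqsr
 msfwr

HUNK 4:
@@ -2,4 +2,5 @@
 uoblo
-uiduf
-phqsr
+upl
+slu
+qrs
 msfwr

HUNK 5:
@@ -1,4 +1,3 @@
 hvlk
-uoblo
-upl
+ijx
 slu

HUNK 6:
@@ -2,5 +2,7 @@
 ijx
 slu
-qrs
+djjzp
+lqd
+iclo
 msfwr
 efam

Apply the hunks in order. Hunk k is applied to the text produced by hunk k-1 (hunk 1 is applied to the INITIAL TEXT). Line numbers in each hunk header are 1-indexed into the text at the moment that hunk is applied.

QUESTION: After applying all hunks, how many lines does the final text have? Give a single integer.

Hunk 1: at line 1 remove [bjcm,zpbn] add [oyldi,csi,phqsr] -> 7 lines: hvlk uoblo oyldi csi phqsr msfwr efam
Hunk 2: at line 1 remove [oyldi,csi] add [trxq] -> 6 lines: hvlk uoblo trxq phqsr msfwr efam
Hunk 3: at line 1 remove [trxq] add [uiduf] -> 6 lines: hvlk uoblo uiduf phqsr msfwr efam
Hunk 4: at line 2 remove [uiduf,phqsr] add [upl,slu,qrs] -> 7 lines: hvlk uoblo upl slu qrs msfwr efam
Hunk 5: at line 1 remove [uoblo,upl] add [ijx] -> 6 lines: hvlk ijx slu qrs msfwr efam
Hunk 6: at line 2 remove [qrs] add [djjzp,lqd,iclo] -> 8 lines: hvlk ijx slu djjzp lqd iclo msfwr efam
Final line count: 8

Answer: 8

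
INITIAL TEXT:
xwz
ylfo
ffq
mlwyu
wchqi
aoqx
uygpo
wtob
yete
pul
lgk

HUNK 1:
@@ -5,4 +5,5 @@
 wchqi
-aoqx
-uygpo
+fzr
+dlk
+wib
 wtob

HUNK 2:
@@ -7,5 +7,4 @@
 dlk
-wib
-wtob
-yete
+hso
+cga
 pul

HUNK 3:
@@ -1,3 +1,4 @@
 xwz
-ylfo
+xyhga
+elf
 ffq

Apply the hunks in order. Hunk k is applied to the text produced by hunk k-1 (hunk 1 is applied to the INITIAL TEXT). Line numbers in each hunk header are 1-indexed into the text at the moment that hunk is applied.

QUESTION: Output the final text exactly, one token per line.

Hunk 1: at line 5 remove [aoqx,uygpo] add [fzr,dlk,wib] -> 12 lines: xwz ylfo ffq mlwyu wchqi fzr dlk wib wtob yete pul lgk
Hunk 2: at line 7 remove [wib,wtob,yete] add [hso,cga] -> 11 lines: xwz ylfo ffq mlwyu wchqi fzr dlk hso cga pul lgk
Hunk 3: at line 1 remove [ylfo] add [xyhga,elf] -> 12 lines: xwz xyhga elf ffq mlwyu wchqi fzr dlk hso cga pul lgk

Answer: xwz
xyhga
elf
ffq
mlwyu
wchqi
fzr
dlk
hso
cga
pul
lgk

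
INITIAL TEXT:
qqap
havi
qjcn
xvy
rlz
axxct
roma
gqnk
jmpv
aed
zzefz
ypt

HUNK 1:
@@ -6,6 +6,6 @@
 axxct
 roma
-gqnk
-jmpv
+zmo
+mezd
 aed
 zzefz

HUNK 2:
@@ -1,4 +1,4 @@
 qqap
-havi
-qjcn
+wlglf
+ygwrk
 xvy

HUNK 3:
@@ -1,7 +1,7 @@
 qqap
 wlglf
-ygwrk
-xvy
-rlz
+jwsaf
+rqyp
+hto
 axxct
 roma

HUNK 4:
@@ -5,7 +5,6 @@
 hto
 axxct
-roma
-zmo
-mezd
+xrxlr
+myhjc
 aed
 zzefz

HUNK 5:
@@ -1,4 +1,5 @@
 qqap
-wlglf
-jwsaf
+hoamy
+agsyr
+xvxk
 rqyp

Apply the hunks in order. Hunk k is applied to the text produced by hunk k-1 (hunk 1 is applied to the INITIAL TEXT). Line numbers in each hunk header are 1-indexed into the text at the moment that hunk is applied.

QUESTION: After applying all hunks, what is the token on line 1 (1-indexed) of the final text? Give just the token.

Answer: qqap

Derivation:
Hunk 1: at line 6 remove [gqnk,jmpv] add [zmo,mezd] -> 12 lines: qqap havi qjcn xvy rlz axxct roma zmo mezd aed zzefz ypt
Hunk 2: at line 1 remove [havi,qjcn] add [wlglf,ygwrk] -> 12 lines: qqap wlglf ygwrk xvy rlz axxct roma zmo mezd aed zzefz ypt
Hunk 3: at line 1 remove [ygwrk,xvy,rlz] add [jwsaf,rqyp,hto] -> 12 lines: qqap wlglf jwsaf rqyp hto axxct roma zmo mezd aed zzefz ypt
Hunk 4: at line 5 remove [roma,zmo,mezd] add [xrxlr,myhjc] -> 11 lines: qqap wlglf jwsaf rqyp hto axxct xrxlr myhjc aed zzefz ypt
Hunk 5: at line 1 remove [wlglf,jwsaf] add [hoamy,agsyr,xvxk] -> 12 lines: qqap hoamy agsyr xvxk rqyp hto axxct xrxlr myhjc aed zzefz ypt
Final line 1: qqap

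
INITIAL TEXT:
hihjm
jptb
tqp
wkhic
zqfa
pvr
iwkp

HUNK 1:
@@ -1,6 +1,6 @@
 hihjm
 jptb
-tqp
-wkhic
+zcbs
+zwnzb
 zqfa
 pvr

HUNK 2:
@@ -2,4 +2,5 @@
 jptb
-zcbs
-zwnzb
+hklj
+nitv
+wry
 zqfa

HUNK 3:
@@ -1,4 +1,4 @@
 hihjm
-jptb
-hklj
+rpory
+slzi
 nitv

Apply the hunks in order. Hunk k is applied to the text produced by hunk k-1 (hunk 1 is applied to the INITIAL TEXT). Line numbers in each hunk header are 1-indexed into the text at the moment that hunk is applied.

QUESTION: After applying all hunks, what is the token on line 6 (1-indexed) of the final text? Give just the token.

Answer: zqfa

Derivation:
Hunk 1: at line 1 remove [tqp,wkhic] add [zcbs,zwnzb] -> 7 lines: hihjm jptb zcbs zwnzb zqfa pvr iwkp
Hunk 2: at line 2 remove [zcbs,zwnzb] add [hklj,nitv,wry] -> 8 lines: hihjm jptb hklj nitv wry zqfa pvr iwkp
Hunk 3: at line 1 remove [jptb,hklj] add [rpory,slzi] -> 8 lines: hihjm rpory slzi nitv wry zqfa pvr iwkp
Final line 6: zqfa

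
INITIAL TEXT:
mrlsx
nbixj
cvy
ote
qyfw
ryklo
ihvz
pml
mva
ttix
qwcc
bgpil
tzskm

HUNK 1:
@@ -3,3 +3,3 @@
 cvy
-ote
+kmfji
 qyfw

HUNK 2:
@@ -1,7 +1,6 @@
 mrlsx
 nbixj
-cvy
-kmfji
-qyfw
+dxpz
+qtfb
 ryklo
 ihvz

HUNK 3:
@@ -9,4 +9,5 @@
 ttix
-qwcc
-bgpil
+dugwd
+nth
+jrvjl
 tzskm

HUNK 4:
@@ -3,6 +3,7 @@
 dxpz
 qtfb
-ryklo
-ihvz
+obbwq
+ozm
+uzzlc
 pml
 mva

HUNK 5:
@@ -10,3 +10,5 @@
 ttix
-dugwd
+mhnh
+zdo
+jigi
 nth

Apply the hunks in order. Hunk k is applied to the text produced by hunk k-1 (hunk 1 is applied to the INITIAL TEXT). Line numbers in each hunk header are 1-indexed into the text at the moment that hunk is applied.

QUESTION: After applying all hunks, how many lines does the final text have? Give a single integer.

Answer: 16

Derivation:
Hunk 1: at line 3 remove [ote] add [kmfji] -> 13 lines: mrlsx nbixj cvy kmfji qyfw ryklo ihvz pml mva ttix qwcc bgpil tzskm
Hunk 2: at line 1 remove [cvy,kmfji,qyfw] add [dxpz,qtfb] -> 12 lines: mrlsx nbixj dxpz qtfb ryklo ihvz pml mva ttix qwcc bgpil tzskm
Hunk 3: at line 9 remove [qwcc,bgpil] add [dugwd,nth,jrvjl] -> 13 lines: mrlsx nbixj dxpz qtfb ryklo ihvz pml mva ttix dugwd nth jrvjl tzskm
Hunk 4: at line 3 remove [ryklo,ihvz] add [obbwq,ozm,uzzlc] -> 14 lines: mrlsx nbixj dxpz qtfb obbwq ozm uzzlc pml mva ttix dugwd nth jrvjl tzskm
Hunk 5: at line 10 remove [dugwd] add [mhnh,zdo,jigi] -> 16 lines: mrlsx nbixj dxpz qtfb obbwq ozm uzzlc pml mva ttix mhnh zdo jigi nth jrvjl tzskm
Final line count: 16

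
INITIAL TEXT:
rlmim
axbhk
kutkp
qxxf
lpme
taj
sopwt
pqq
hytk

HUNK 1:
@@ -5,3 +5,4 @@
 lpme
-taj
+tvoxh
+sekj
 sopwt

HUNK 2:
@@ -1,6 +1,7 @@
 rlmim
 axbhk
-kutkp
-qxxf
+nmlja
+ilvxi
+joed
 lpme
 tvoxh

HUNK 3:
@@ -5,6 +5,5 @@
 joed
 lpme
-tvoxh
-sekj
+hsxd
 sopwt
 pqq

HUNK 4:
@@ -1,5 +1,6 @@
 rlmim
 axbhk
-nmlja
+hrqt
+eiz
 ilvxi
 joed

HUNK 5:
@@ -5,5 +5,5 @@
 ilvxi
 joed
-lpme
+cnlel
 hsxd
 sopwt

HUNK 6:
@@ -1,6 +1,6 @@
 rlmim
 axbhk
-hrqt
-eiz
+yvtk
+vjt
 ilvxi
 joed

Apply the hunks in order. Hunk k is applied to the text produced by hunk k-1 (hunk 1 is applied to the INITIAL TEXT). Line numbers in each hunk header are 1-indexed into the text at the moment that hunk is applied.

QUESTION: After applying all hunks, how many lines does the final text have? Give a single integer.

Answer: 11

Derivation:
Hunk 1: at line 5 remove [taj] add [tvoxh,sekj] -> 10 lines: rlmim axbhk kutkp qxxf lpme tvoxh sekj sopwt pqq hytk
Hunk 2: at line 1 remove [kutkp,qxxf] add [nmlja,ilvxi,joed] -> 11 lines: rlmim axbhk nmlja ilvxi joed lpme tvoxh sekj sopwt pqq hytk
Hunk 3: at line 5 remove [tvoxh,sekj] add [hsxd] -> 10 lines: rlmim axbhk nmlja ilvxi joed lpme hsxd sopwt pqq hytk
Hunk 4: at line 1 remove [nmlja] add [hrqt,eiz] -> 11 lines: rlmim axbhk hrqt eiz ilvxi joed lpme hsxd sopwt pqq hytk
Hunk 5: at line 5 remove [lpme] add [cnlel] -> 11 lines: rlmim axbhk hrqt eiz ilvxi joed cnlel hsxd sopwt pqq hytk
Hunk 6: at line 1 remove [hrqt,eiz] add [yvtk,vjt] -> 11 lines: rlmim axbhk yvtk vjt ilvxi joed cnlel hsxd sopwt pqq hytk
Final line count: 11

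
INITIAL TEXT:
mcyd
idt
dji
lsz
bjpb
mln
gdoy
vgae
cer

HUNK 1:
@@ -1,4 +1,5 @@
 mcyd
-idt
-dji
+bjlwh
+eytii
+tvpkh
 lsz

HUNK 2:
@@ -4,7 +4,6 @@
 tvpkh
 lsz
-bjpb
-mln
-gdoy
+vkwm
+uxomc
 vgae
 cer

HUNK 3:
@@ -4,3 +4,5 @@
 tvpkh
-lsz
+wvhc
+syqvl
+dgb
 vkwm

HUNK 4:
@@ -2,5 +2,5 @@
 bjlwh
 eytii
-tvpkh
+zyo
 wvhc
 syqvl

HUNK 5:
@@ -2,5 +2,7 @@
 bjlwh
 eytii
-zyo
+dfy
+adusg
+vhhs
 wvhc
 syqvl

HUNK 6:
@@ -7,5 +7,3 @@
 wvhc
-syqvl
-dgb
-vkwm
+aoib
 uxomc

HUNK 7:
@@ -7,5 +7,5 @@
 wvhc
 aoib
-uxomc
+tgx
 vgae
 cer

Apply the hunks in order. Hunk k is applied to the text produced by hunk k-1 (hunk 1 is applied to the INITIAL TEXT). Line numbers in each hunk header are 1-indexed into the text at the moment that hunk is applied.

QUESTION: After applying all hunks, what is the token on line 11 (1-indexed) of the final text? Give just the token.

Answer: cer

Derivation:
Hunk 1: at line 1 remove [idt,dji] add [bjlwh,eytii,tvpkh] -> 10 lines: mcyd bjlwh eytii tvpkh lsz bjpb mln gdoy vgae cer
Hunk 2: at line 4 remove [bjpb,mln,gdoy] add [vkwm,uxomc] -> 9 lines: mcyd bjlwh eytii tvpkh lsz vkwm uxomc vgae cer
Hunk 3: at line 4 remove [lsz] add [wvhc,syqvl,dgb] -> 11 lines: mcyd bjlwh eytii tvpkh wvhc syqvl dgb vkwm uxomc vgae cer
Hunk 4: at line 2 remove [tvpkh] add [zyo] -> 11 lines: mcyd bjlwh eytii zyo wvhc syqvl dgb vkwm uxomc vgae cer
Hunk 5: at line 2 remove [zyo] add [dfy,adusg,vhhs] -> 13 lines: mcyd bjlwh eytii dfy adusg vhhs wvhc syqvl dgb vkwm uxomc vgae cer
Hunk 6: at line 7 remove [syqvl,dgb,vkwm] add [aoib] -> 11 lines: mcyd bjlwh eytii dfy adusg vhhs wvhc aoib uxomc vgae cer
Hunk 7: at line 7 remove [uxomc] add [tgx] -> 11 lines: mcyd bjlwh eytii dfy adusg vhhs wvhc aoib tgx vgae cer
Final line 11: cer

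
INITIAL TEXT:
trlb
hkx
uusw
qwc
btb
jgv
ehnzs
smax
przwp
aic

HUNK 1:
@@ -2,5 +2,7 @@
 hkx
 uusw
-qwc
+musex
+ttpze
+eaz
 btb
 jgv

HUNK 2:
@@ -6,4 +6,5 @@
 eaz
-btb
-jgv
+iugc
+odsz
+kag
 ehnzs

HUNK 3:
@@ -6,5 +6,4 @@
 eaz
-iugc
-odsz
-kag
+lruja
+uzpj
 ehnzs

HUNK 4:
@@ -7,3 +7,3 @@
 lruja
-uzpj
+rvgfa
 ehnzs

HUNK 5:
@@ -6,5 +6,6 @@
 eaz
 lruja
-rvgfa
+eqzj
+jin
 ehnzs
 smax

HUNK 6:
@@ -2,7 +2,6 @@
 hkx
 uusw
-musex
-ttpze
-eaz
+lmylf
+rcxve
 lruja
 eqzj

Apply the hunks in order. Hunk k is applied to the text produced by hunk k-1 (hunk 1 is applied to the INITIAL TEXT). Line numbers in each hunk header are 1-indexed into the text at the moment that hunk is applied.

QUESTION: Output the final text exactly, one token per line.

Answer: trlb
hkx
uusw
lmylf
rcxve
lruja
eqzj
jin
ehnzs
smax
przwp
aic

Derivation:
Hunk 1: at line 2 remove [qwc] add [musex,ttpze,eaz] -> 12 lines: trlb hkx uusw musex ttpze eaz btb jgv ehnzs smax przwp aic
Hunk 2: at line 6 remove [btb,jgv] add [iugc,odsz,kag] -> 13 lines: trlb hkx uusw musex ttpze eaz iugc odsz kag ehnzs smax przwp aic
Hunk 3: at line 6 remove [iugc,odsz,kag] add [lruja,uzpj] -> 12 lines: trlb hkx uusw musex ttpze eaz lruja uzpj ehnzs smax przwp aic
Hunk 4: at line 7 remove [uzpj] add [rvgfa] -> 12 lines: trlb hkx uusw musex ttpze eaz lruja rvgfa ehnzs smax przwp aic
Hunk 5: at line 6 remove [rvgfa] add [eqzj,jin] -> 13 lines: trlb hkx uusw musex ttpze eaz lruja eqzj jin ehnzs smax przwp aic
Hunk 6: at line 2 remove [musex,ttpze,eaz] add [lmylf,rcxve] -> 12 lines: trlb hkx uusw lmylf rcxve lruja eqzj jin ehnzs smax przwp aic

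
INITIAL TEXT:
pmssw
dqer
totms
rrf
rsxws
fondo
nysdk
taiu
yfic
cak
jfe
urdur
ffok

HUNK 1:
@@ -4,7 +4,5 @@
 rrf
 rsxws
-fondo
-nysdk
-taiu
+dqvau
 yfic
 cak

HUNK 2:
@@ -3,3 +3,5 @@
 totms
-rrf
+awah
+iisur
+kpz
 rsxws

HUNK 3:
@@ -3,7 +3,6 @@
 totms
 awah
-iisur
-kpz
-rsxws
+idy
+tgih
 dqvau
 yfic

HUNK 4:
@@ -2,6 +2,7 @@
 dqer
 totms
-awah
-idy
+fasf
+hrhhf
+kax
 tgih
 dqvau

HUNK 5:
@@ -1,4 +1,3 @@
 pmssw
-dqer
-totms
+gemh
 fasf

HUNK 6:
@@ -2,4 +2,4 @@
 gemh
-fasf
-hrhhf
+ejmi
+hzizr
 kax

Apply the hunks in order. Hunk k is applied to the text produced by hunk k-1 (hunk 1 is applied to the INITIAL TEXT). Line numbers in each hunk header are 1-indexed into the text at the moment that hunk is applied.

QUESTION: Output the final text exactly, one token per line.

Answer: pmssw
gemh
ejmi
hzizr
kax
tgih
dqvau
yfic
cak
jfe
urdur
ffok

Derivation:
Hunk 1: at line 4 remove [fondo,nysdk,taiu] add [dqvau] -> 11 lines: pmssw dqer totms rrf rsxws dqvau yfic cak jfe urdur ffok
Hunk 2: at line 3 remove [rrf] add [awah,iisur,kpz] -> 13 lines: pmssw dqer totms awah iisur kpz rsxws dqvau yfic cak jfe urdur ffok
Hunk 3: at line 3 remove [iisur,kpz,rsxws] add [idy,tgih] -> 12 lines: pmssw dqer totms awah idy tgih dqvau yfic cak jfe urdur ffok
Hunk 4: at line 2 remove [awah,idy] add [fasf,hrhhf,kax] -> 13 lines: pmssw dqer totms fasf hrhhf kax tgih dqvau yfic cak jfe urdur ffok
Hunk 5: at line 1 remove [dqer,totms] add [gemh] -> 12 lines: pmssw gemh fasf hrhhf kax tgih dqvau yfic cak jfe urdur ffok
Hunk 6: at line 2 remove [fasf,hrhhf] add [ejmi,hzizr] -> 12 lines: pmssw gemh ejmi hzizr kax tgih dqvau yfic cak jfe urdur ffok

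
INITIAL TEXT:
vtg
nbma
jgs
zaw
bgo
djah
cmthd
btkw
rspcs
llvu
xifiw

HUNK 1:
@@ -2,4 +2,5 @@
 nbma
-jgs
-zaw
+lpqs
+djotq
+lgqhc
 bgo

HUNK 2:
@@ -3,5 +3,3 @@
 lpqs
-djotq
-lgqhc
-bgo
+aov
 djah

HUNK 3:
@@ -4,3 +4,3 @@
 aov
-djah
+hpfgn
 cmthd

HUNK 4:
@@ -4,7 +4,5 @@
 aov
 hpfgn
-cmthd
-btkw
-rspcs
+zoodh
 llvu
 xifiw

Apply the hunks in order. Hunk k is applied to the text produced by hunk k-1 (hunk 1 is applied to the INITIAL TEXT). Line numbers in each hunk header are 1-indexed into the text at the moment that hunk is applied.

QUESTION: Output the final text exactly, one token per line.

Hunk 1: at line 2 remove [jgs,zaw] add [lpqs,djotq,lgqhc] -> 12 lines: vtg nbma lpqs djotq lgqhc bgo djah cmthd btkw rspcs llvu xifiw
Hunk 2: at line 3 remove [djotq,lgqhc,bgo] add [aov] -> 10 lines: vtg nbma lpqs aov djah cmthd btkw rspcs llvu xifiw
Hunk 3: at line 4 remove [djah] add [hpfgn] -> 10 lines: vtg nbma lpqs aov hpfgn cmthd btkw rspcs llvu xifiw
Hunk 4: at line 4 remove [cmthd,btkw,rspcs] add [zoodh] -> 8 lines: vtg nbma lpqs aov hpfgn zoodh llvu xifiw

Answer: vtg
nbma
lpqs
aov
hpfgn
zoodh
llvu
xifiw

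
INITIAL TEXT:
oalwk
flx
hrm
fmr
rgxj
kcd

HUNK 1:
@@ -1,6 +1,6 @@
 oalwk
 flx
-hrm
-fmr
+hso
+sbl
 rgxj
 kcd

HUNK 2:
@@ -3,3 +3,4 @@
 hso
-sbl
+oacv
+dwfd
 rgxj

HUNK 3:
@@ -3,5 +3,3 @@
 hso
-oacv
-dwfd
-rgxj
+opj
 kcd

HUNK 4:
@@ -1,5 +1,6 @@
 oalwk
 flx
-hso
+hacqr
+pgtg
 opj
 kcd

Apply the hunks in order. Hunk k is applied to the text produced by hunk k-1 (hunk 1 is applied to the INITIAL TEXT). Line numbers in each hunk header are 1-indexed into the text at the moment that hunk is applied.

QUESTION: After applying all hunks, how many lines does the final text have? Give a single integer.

Answer: 6

Derivation:
Hunk 1: at line 1 remove [hrm,fmr] add [hso,sbl] -> 6 lines: oalwk flx hso sbl rgxj kcd
Hunk 2: at line 3 remove [sbl] add [oacv,dwfd] -> 7 lines: oalwk flx hso oacv dwfd rgxj kcd
Hunk 3: at line 3 remove [oacv,dwfd,rgxj] add [opj] -> 5 lines: oalwk flx hso opj kcd
Hunk 4: at line 1 remove [hso] add [hacqr,pgtg] -> 6 lines: oalwk flx hacqr pgtg opj kcd
Final line count: 6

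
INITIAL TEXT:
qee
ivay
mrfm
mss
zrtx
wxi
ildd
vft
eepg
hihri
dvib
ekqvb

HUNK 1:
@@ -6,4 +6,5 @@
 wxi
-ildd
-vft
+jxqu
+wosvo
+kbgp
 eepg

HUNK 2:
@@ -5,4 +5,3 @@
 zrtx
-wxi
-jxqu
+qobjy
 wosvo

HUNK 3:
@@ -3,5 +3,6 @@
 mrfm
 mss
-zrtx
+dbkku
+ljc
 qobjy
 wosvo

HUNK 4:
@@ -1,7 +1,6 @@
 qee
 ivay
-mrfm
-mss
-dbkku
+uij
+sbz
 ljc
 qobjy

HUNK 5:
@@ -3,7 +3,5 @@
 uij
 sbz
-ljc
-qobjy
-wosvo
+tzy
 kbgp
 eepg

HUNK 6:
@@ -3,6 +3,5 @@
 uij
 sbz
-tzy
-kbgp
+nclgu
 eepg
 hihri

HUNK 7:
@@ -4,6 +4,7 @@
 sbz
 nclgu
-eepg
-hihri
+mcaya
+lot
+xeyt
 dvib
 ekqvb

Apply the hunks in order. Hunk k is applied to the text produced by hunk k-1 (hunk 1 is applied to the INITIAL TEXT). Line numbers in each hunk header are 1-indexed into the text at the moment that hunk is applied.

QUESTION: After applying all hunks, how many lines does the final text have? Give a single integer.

Answer: 10

Derivation:
Hunk 1: at line 6 remove [ildd,vft] add [jxqu,wosvo,kbgp] -> 13 lines: qee ivay mrfm mss zrtx wxi jxqu wosvo kbgp eepg hihri dvib ekqvb
Hunk 2: at line 5 remove [wxi,jxqu] add [qobjy] -> 12 lines: qee ivay mrfm mss zrtx qobjy wosvo kbgp eepg hihri dvib ekqvb
Hunk 3: at line 3 remove [zrtx] add [dbkku,ljc] -> 13 lines: qee ivay mrfm mss dbkku ljc qobjy wosvo kbgp eepg hihri dvib ekqvb
Hunk 4: at line 1 remove [mrfm,mss,dbkku] add [uij,sbz] -> 12 lines: qee ivay uij sbz ljc qobjy wosvo kbgp eepg hihri dvib ekqvb
Hunk 5: at line 3 remove [ljc,qobjy,wosvo] add [tzy] -> 10 lines: qee ivay uij sbz tzy kbgp eepg hihri dvib ekqvb
Hunk 6: at line 3 remove [tzy,kbgp] add [nclgu] -> 9 lines: qee ivay uij sbz nclgu eepg hihri dvib ekqvb
Hunk 7: at line 4 remove [eepg,hihri] add [mcaya,lot,xeyt] -> 10 lines: qee ivay uij sbz nclgu mcaya lot xeyt dvib ekqvb
Final line count: 10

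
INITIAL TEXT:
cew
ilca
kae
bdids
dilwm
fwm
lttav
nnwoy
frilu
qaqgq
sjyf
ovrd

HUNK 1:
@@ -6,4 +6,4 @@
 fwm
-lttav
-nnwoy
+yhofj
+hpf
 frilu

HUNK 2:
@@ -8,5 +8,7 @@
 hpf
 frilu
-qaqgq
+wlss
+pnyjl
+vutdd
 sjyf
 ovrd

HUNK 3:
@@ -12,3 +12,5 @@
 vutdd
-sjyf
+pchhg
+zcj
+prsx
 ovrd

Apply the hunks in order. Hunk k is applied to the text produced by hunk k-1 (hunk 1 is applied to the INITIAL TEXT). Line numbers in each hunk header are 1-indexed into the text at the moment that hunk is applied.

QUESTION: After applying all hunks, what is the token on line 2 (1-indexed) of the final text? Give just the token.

Hunk 1: at line 6 remove [lttav,nnwoy] add [yhofj,hpf] -> 12 lines: cew ilca kae bdids dilwm fwm yhofj hpf frilu qaqgq sjyf ovrd
Hunk 2: at line 8 remove [qaqgq] add [wlss,pnyjl,vutdd] -> 14 lines: cew ilca kae bdids dilwm fwm yhofj hpf frilu wlss pnyjl vutdd sjyf ovrd
Hunk 3: at line 12 remove [sjyf] add [pchhg,zcj,prsx] -> 16 lines: cew ilca kae bdids dilwm fwm yhofj hpf frilu wlss pnyjl vutdd pchhg zcj prsx ovrd
Final line 2: ilca

Answer: ilca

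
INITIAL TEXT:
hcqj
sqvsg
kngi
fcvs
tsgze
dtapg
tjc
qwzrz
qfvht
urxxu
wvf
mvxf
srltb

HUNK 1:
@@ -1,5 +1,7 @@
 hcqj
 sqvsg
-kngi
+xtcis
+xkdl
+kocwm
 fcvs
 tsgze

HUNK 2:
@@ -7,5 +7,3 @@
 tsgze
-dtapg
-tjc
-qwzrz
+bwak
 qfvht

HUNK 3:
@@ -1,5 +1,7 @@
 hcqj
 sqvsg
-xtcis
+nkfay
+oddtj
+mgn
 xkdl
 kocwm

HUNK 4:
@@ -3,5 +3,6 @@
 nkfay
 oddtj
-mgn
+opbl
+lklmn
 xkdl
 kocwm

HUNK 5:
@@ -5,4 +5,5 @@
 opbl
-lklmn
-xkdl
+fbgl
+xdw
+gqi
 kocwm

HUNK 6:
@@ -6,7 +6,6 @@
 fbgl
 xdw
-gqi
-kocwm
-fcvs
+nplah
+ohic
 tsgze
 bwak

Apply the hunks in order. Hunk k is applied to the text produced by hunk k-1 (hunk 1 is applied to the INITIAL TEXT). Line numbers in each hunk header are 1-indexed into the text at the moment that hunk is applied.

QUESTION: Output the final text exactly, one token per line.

Answer: hcqj
sqvsg
nkfay
oddtj
opbl
fbgl
xdw
nplah
ohic
tsgze
bwak
qfvht
urxxu
wvf
mvxf
srltb

Derivation:
Hunk 1: at line 1 remove [kngi] add [xtcis,xkdl,kocwm] -> 15 lines: hcqj sqvsg xtcis xkdl kocwm fcvs tsgze dtapg tjc qwzrz qfvht urxxu wvf mvxf srltb
Hunk 2: at line 7 remove [dtapg,tjc,qwzrz] add [bwak] -> 13 lines: hcqj sqvsg xtcis xkdl kocwm fcvs tsgze bwak qfvht urxxu wvf mvxf srltb
Hunk 3: at line 1 remove [xtcis] add [nkfay,oddtj,mgn] -> 15 lines: hcqj sqvsg nkfay oddtj mgn xkdl kocwm fcvs tsgze bwak qfvht urxxu wvf mvxf srltb
Hunk 4: at line 3 remove [mgn] add [opbl,lklmn] -> 16 lines: hcqj sqvsg nkfay oddtj opbl lklmn xkdl kocwm fcvs tsgze bwak qfvht urxxu wvf mvxf srltb
Hunk 5: at line 5 remove [lklmn,xkdl] add [fbgl,xdw,gqi] -> 17 lines: hcqj sqvsg nkfay oddtj opbl fbgl xdw gqi kocwm fcvs tsgze bwak qfvht urxxu wvf mvxf srltb
Hunk 6: at line 6 remove [gqi,kocwm,fcvs] add [nplah,ohic] -> 16 lines: hcqj sqvsg nkfay oddtj opbl fbgl xdw nplah ohic tsgze bwak qfvht urxxu wvf mvxf srltb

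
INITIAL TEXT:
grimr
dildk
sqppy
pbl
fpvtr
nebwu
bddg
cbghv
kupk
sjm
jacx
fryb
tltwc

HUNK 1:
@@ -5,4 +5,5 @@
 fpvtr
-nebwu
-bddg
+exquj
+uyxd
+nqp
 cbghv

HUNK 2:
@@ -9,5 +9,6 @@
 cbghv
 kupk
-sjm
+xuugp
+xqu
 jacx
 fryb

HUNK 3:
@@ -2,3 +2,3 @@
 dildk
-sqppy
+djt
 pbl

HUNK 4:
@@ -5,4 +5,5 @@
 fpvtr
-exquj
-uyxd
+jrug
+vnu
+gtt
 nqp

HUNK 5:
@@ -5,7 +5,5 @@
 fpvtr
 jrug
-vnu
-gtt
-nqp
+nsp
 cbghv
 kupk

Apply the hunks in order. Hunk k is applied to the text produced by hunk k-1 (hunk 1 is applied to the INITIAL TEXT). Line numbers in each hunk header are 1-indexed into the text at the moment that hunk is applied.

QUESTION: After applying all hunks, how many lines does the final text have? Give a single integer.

Answer: 14

Derivation:
Hunk 1: at line 5 remove [nebwu,bddg] add [exquj,uyxd,nqp] -> 14 lines: grimr dildk sqppy pbl fpvtr exquj uyxd nqp cbghv kupk sjm jacx fryb tltwc
Hunk 2: at line 9 remove [sjm] add [xuugp,xqu] -> 15 lines: grimr dildk sqppy pbl fpvtr exquj uyxd nqp cbghv kupk xuugp xqu jacx fryb tltwc
Hunk 3: at line 2 remove [sqppy] add [djt] -> 15 lines: grimr dildk djt pbl fpvtr exquj uyxd nqp cbghv kupk xuugp xqu jacx fryb tltwc
Hunk 4: at line 5 remove [exquj,uyxd] add [jrug,vnu,gtt] -> 16 lines: grimr dildk djt pbl fpvtr jrug vnu gtt nqp cbghv kupk xuugp xqu jacx fryb tltwc
Hunk 5: at line 5 remove [vnu,gtt,nqp] add [nsp] -> 14 lines: grimr dildk djt pbl fpvtr jrug nsp cbghv kupk xuugp xqu jacx fryb tltwc
Final line count: 14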